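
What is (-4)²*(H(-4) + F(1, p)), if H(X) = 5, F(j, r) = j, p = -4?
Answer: 96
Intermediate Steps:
(-4)²*(H(-4) + F(1, p)) = (-4)²*(5 + 1) = 16*6 = 96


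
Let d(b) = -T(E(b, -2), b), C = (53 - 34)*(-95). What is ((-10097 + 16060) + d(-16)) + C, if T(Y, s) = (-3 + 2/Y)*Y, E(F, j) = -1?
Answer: 4153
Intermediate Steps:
T(Y, s) = Y*(-3 + 2/Y)
C = -1805 (C = 19*(-95) = -1805)
d(b) = -5 (d(b) = -(2 - 3*(-1)) = -(2 + 3) = -1*5 = -5)
((-10097 + 16060) + d(-16)) + C = ((-10097 + 16060) - 5) - 1805 = (5963 - 5) - 1805 = 5958 - 1805 = 4153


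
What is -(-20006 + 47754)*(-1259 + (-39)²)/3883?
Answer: -7269976/3883 ≈ -1872.3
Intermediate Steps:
-(-20006 + 47754)*(-1259 + (-39)²)/3883 = -27748*(-1259 + 1521)/3883 = -27748*262/3883 = -7269976/3883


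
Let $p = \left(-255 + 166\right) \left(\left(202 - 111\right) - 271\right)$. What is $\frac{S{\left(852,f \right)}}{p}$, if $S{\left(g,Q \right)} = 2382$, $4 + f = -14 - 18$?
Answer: $\frac{397}{2670} \approx 0.14869$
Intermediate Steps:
$f = -36$ ($f = -4 - 32 = -36$)
$p = 16020$ ($p = - 89 \left(91 - 271\right) = \left(-89\right) \left(-180\right) = 16020$)
$\frac{S{\left(852,f \right)}}{p} = \frac{2382}{16020} = 2382 \cdot \frac{1}{16020} = \frac{397}{2670}$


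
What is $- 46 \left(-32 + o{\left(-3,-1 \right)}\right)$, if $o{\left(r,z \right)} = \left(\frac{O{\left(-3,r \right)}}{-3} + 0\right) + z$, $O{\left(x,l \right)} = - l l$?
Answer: $1380$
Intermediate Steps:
$O{\left(x,l \right)} = - l^{2}$
$o{\left(r,z \right)} = z + \frac{r^{2}}{3}$ ($o{\left(r,z \right)} = \left(\frac{\left(-1\right) r^{2}}{-3} + 0\right) + z = \left(- r^{2} \left(- \frac{1}{3}\right) + 0\right) + z = \left(\frac{r^{2}}{3} + 0\right) + z = \frac{r^{2}}{3} + z = z + \frac{r^{2}}{3}$)
$- 46 \left(-32 + o{\left(-3,-1 \right)}\right) = - 46 \left(-32 - \left(1 - \frac{\left(-3\right)^{2}}{3}\right)\right) = - 46 \left(-32 + \left(-1 + \frac{1}{3} \cdot 9\right)\right) = - 46 \left(-32 + \left(-1 + 3\right)\right) = - 46 \left(-32 + 2\right) = \left(-46\right) \left(-30\right) = 1380$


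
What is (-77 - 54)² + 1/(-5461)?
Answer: 93716220/5461 ≈ 17161.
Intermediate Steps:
(-77 - 54)² + 1/(-5461) = (-131)² - 1/5461 = 17161 - 1/5461 = 93716220/5461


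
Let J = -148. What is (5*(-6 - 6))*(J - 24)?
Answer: 10320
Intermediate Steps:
(5*(-6 - 6))*(J - 24) = (5*(-6 - 6))*(-148 - 24) = (5*(-12))*(-172) = -60*(-172) = 10320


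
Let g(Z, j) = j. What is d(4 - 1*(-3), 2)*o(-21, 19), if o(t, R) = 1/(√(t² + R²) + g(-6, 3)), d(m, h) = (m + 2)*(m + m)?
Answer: -378/793 + 126*√802/793 ≈ 4.0230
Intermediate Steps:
d(m, h) = 2*m*(2 + m) (d(m, h) = (2 + m)*(2*m) = 2*m*(2 + m))
o(t, R) = 1/(3 + √(R² + t²)) (o(t, R) = 1/(√(t² + R²) + 3) = 1/(√(R² + t²) + 3) = 1/(3 + √(R² + t²)))
d(4 - 1*(-3), 2)*o(-21, 19) = (2*(4 - 1*(-3))*(2 + (4 - 1*(-3))))/(3 + √(19² + (-21)²)) = (2*(4 + 3)*(2 + (4 + 3)))/(3 + √(361 + 441)) = (2*7*(2 + 7))/(3 + √802) = (2*7*9)/(3 + √802) = 126/(3 + √802)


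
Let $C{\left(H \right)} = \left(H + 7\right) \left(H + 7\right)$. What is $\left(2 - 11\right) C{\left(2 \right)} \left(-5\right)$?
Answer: $3645$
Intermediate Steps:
$C{\left(H \right)} = \left(7 + H\right)^{2}$ ($C{\left(H \right)} = \left(7 + H\right) \left(7 + H\right) = \left(7 + H\right)^{2}$)
$\left(2 - 11\right) C{\left(2 \right)} \left(-5\right) = \left(2 - 11\right) \left(7 + 2\right)^{2} \left(-5\right) = - 9 \cdot 9^{2} \left(-5\right) = \left(-9\right) 81 \left(-5\right) = \left(-729\right) \left(-5\right) = 3645$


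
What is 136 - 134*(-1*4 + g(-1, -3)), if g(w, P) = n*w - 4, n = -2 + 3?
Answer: 1342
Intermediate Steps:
n = 1
g(w, P) = -4 + w (g(w, P) = 1*w - 4 = w - 4 = -4 + w)
136 - 134*(-1*4 + g(-1, -3)) = 136 - 134*(-1*4 + (-4 - 1)) = 136 - 134*(-4 - 5) = 136 - 134*(-9) = 136 + 1206 = 1342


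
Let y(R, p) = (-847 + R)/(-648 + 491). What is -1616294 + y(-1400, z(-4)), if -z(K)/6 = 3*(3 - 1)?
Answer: -253755911/157 ≈ -1.6163e+6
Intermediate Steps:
z(K) = -36 (z(K) = -18*(3 - 1) = -18*2 = -6*6 = -36)
y(R, p) = 847/157 - R/157 (y(R, p) = (-847 + R)/(-157) = (-847 + R)*(-1/157) = 847/157 - R/157)
-1616294 + y(-1400, z(-4)) = -1616294 + (847/157 - 1/157*(-1400)) = -1616294 + (847/157 + 1400/157) = -1616294 + 2247/157 = -253755911/157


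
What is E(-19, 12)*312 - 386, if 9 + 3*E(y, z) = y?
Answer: -3298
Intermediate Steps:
E(y, z) = -3 + y/3
E(-19, 12)*312 - 386 = (-3 + (⅓)*(-19))*312 - 386 = (-3 - 19/3)*312 - 386 = -28/3*312 - 386 = -2912 - 386 = -3298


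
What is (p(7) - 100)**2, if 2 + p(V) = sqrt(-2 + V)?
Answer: (102 - sqrt(5))**2 ≈ 9952.8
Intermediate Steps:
p(V) = -2 + sqrt(-2 + V)
(p(7) - 100)**2 = ((-2 + sqrt(-2 + 7)) - 100)**2 = ((-2 + sqrt(5)) - 100)**2 = (-102 + sqrt(5))**2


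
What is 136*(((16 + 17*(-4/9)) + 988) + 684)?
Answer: 2056864/9 ≈ 2.2854e+5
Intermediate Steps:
136*(((16 + 17*(-4/9)) + 988) + 684) = 136*(((16 - 68/9) + 988) + 684) = 136*((76/9 + 988) + 684) = 136*(8968/9 + 684) = 136*(15124/9) = 2056864/9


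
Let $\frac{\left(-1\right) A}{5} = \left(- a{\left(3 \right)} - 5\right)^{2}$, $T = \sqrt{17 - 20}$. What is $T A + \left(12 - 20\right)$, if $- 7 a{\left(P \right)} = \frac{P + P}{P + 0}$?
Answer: $-8 - \frac{5445 i \sqrt{3}}{49} \approx -8.0 - 192.47 i$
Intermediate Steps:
$T = i \sqrt{3}$ ($T = \sqrt{-3} = i \sqrt{3} \approx 1.732 i$)
$a{\left(P \right)} = - \frac{2}{7}$ ($a{\left(P \right)} = - \frac{\left(P + P\right) \frac{1}{P + 0}}{7} = - \frac{2 P \frac{1}{P}}{7} = \left(- \frac{1}{7}\right) 2 = - \frac{2}{7}$)
$A = - \frac{5445}{49}$ ($A = - 5 \left(\left(-1\right) \left(- \frac{2}{7}\right) - 5\right)^{2} = - 5 \left(\frac{2}{7} - 5\right)^{2} = - 5 \left(- \frac{33}{7}\right)^{2} = \left(-5\right) \frac{1089}{49} = - \frac{5445}{49} \approx -111.12$)
$T A + \left(12 - 20\right) = i \sqrt{3} \left(- \frac{5445}{49}\right) + \left(12 - 20\right) = - \frac{5445 i \sqrt{3}}{49} - 8 = -8 - \frac{5445 i \sqrt{3}}{49}$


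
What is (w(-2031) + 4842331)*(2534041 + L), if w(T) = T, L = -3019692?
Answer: -2350696535300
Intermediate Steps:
(w(-2031) + 4842331)*(2534041 + L) = (-2031 + 4842331)*(2534041 - 3019692) = 4840300*(-485651) = -2350696535300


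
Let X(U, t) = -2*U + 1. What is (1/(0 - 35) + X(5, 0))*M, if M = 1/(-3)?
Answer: 316/105 ≈ 3.0095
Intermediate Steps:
M = -1/3 ≈ -0.33333
X(U, t) = 1 - 2*U
(1/(0 - 35) + X(5, 0))*M = (1/(0 - 35) + (1 - 2*5))*(-1/3) = (1/(-35) + (1 - 10))*(-1/3) = (-1/35 - 9)*(-1/3) = -316/35*(-1/3) = 316/105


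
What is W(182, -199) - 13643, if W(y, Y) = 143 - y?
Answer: -13682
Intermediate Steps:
W(182, -199) - 13643 = (143 - 1*182) - 13643 = (143 - 182) - 13643 = -39 - 13643 = -13682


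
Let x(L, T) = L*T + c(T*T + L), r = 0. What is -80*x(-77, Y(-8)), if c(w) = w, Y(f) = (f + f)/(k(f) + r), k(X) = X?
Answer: 18160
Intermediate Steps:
Y(f) = 2 (Y(f) = (f + f)/(f + 0) = (2*f)/f = 2)
x(L, T) = L + T² + L*T (x(L, T) = L*T + (T*T + L) = L*T + (T² + L) = L*T + (L + T²) = L + T² + L*T)
-80*x(-77, Y(-8)) = -80*(-77 + 2² - 77*2) = -80*(-77 + 4 - 154) = -80*(-227) = 18160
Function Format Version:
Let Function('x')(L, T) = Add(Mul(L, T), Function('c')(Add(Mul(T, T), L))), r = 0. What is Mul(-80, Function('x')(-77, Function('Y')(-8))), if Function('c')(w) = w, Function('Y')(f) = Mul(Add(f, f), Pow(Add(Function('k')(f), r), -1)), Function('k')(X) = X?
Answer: 18160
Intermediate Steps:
Function('Y')(f) = 2 (Function('Y')(f) = Mul(Add(f, f), Pow(Add(f, 0), -1)) = Mul(Mul(2, f), Pow(f, -1)) = 2)
Function('x')(L, T) = Add(L, Pow(T, 2), Mul(L, T)) (Function('x')(L, T) = Add(Mul(L, T), Add(Mul(T, T), L)) = Add(Mul(L, T), Add(Pow(T, 2), L)) = Add(Mul(L, T), Add(L, Pow(T, 2))) = Add(L, Pow(T, 2), Mul(L, T)))
Mul(-80, Function('x')(-77, Function('Y')(-8))) = Mul(-80, Add(-77, Pow(2, 2), Mul(-77, 2))) = Mul(-80, Add(-77, 4, -154)) = Mul(-80, -227) = 18160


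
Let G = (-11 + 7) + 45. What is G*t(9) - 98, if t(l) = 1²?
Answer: -57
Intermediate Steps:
G = 41 (G = -4 + 45 = 41)
t(l) = 1
G*t(9) - 98 = 41*1 - 98 = 41 - 98 = -57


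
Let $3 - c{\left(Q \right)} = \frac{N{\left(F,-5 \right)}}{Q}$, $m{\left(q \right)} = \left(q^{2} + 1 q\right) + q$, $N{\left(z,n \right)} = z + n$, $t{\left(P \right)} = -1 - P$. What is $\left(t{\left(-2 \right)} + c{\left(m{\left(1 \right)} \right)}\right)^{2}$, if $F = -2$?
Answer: $\frac{361}{9} \approx 40.111$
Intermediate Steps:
$N{\left(z,n \right)} = n + z$
$m{\left(q \right)} = q^{2} + 2 q$ ($m{\left(q \right)} = \left(q^{2} + q\right) + q = \left(q + q^{2}\right) + q = q^{2} + 2 q$)
$c{\left(Q \right)} = 3 + \frac{7}{Q}$ ($c{\left(Q \right)} = 3 - \frac{-5 - 2}{Q} = 3 - - \frac{7}{Q} = 3 + \frac{7}{Q}$)
$\left(t{\left(-2 \right)} + c{\left(m{\left(1 \right)} \right)}\right)^{2} = \left(\left(-1 - -2\right) + \left(3 + \frac{7}{1 \left(2 + 1\right)}\right)\right)^{2} = \left(\left(-1 + 2\right) + \left(3 + \frac{7}{1 \cdot 3}\right)\right)^{2} = \left(1 + \left(3 + \frac{7}{3}\right)\right)^{2} = \left(1 + \frac{16}{3}\right)^{2} = \left(\frac{19}{3}\right)^{2} = \frac{361}{9}$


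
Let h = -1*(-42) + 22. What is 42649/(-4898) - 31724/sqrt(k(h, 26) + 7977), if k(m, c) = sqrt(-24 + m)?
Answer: -42649/4898 - 31724/sqrt(7977 + 2*sqrt(10)) ≈ -363.76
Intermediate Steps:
h = 64 (h = 42 + 22 = 64)
42649/(-4898) - 31724/sqrt(k(h, 26) + 7977) = 42649/(-4898) - 31724/sqrt(sqrt(-24 + 64) + 7977) = 42649*(-1/4898) - 31724/sqrt(sqrt(40) + 7977) = -42649/4898 - 31724/sqrt(2*sqrt(10) + 7977) = -42649/4898 - 31724/sqrt(7977 + 2*sqrt(10))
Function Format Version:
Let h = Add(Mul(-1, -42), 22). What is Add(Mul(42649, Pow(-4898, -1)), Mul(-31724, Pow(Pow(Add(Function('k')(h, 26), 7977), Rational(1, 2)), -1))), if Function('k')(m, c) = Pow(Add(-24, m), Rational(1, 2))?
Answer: Add(Rational(-42649, 4898), Mul(-31724, Pow(Add(7977, Mul(2, Pow(10, Rational(1, 2)))), Rational(-1, 2)))) ≈ -363.76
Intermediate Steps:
h = 64 (h = Add(42, 22) = 64)
Add(Mul(42649, Pow(-4898, -1)), Mul(-31724, Pow(Pow(Add(Function('k')(h, 26), 7977), Rational(1, 2)), -1))) = Add(Mul(42649, Pow(-4898, -1)), Mul(-31724, Pow(Pow(Add(Pow(Add(-24, 64), Rational(1, 2)), 7977), Rational(1, 2)), -1))) = Add(Mul(42649, Rational(-1, 4898)), Mul(-31724, Pow(Pow(Add(Pow(40, Rational(1, 2)), 7977), Rational(1, 2)), -1))) = Add(Rational(-42649, 4898), Mul(-31724, Pow(Pow(Add(Mul(2, Pow(10, Rational(1, 2))), 7977), Rational(1, 2)), -1))) = Add(Rational(-42649, 4898), Mul(-31724, Pow(Pow(Add(7977, Mul(2, Pow(10, Rational(1, 2)))), Rational(1, 2)), -1))) = Add(Rational(-42649, 4898), Mul(-31724, Pow(Add(7977, Mul(2, Pow(10, Rational(1, 2)))), Rational(-1, 2))))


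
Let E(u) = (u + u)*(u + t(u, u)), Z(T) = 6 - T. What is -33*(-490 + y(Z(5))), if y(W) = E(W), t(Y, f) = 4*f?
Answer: 15840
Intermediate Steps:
E(u) = 10*u² (E(u) = (u + u)*(u + 4*u) = (2*u)*(5*u) = 10*u²)
y(W) = 10*W²
-33*(-490 + y(Z(5))) = -33*(-490 + 10*(6 - 1*5)²) = -33*(-490 + 10*(6 - 5)²) = -33*(-490 + 10*1²) = -33*(-490 + 10*1) = -33*(-490 + 10) = -33*(-480) = 15840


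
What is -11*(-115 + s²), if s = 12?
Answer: -319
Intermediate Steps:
-11*(-115 + s²) = -11*(-115 + 12²) = -11*(-115 + 144) = -11*29 = -319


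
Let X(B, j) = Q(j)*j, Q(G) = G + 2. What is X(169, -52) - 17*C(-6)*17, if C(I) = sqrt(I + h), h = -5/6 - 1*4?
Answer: 2600 - 289*I*sqrt(390)/6 ≈ 2600.0 - 951.22*I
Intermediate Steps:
Q(G) = 2 + G
h = -29/6 (h = -5*1/6 - 4 = -5/6 - 4 = -29/6 ≈ -4.8333)
X(B, j) = j*(2 + j) (X(B, j) = (2 + j)*j = j*(2 + j))
C(I) = sqrt(-29/6 + I) (C(I) = sqrt(I - 29/6) = sqrt(-29/6 + I))
X(169, -52) - 17*C(-6)*17 = -52*(2 - 52) - 17*sqrt(-174 + 36*(-6))/6*17 = -52*(-50) - 17*sqrt(-174 - 216)/6*17 = 2600 - 17*sqrt(-390)/6*17 = 2600 - 17*I*sqrt(390)/6*17 = 2600 - 289*I*sqrt(390)/6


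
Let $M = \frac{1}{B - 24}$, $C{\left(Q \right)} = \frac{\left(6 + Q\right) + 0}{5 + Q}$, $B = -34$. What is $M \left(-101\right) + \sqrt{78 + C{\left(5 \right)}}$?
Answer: $\frac{101}{58} + \frac{\sqrt{7910}}{10} \approx 10.635$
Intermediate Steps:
$C{\left(Q \right)} = \frac{6 + Q}{5 + Q}$
$M = - \frac{1}{58}$ ($M = \frac{1}{-34 - 24} = \frac{1}{-58} = - \frac{1}{58} \approx -0.017241$)
$M \left(-101\right) + \sqrt{78 + C{\left(5 \right)}} = \left(- \frac{1}{58}\right) \left(-101\right) + \sqrt{78 + \frac{6 + 5}{5 + 5}} = \frac{101}{58} + \sqrt{78 + \frac{1}{10} \cdot 11} = \frac{101}{58} + \sqrt{78 + \frac{11}{10}} = \frac{101}{58} + \sqrt{\frac{791}{10}} = \frac{101}{58} + \frac{\sqrt{7910}}{10}$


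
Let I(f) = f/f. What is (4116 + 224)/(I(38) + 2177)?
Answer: 2170/1089 ≈ 1.9927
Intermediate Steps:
I(f) = 1
(4116 + 224)/(I(38) + 2177) = (4116 + 224)/(1 + 2177) = 4340/2178 = 4340*(1/2178) = 2170/1089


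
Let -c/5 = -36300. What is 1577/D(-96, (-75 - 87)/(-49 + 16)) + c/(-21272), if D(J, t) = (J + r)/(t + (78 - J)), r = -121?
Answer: -16612914573/12694066 ≈ -1308.7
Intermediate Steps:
c = 181500 (c = -5*(-36300) = 181500)
D(J, t) = (-121 + J)/(78 + t - J) (D(J, t) = (J - 121)/(t + (78 - J)) = (-121 + J)/(78 + t - J))
1577/D(-96, (-75 - 87)/(-49 + 16)) + c/(-21272) = 1577/(((-121 - 96)/(78 + (-75 - 87)/(-49 + 16) - 1*(-96)))) + 181500/(-21272) = 1577/((-217/(78 - 162/(-33) + 96))) + 181500*(-1/21272) = 1577/((-217/(78 - 162*(-1/33) + 96))) - 45375/5318 = 1577/((-217/(78 + 54/11 + 96))) - 45375/5318 = 1577/((-217/(1968/11))) - 45375/5318 = 1577/(((11/1968)*(-217))) - 45375/5318 = 1577/(-2387/1968) - 45375/5318 = 1577*(-1968/2387) - 45375/5318 = -3103536/2387 - 45375/5318 = -16612914573/12694066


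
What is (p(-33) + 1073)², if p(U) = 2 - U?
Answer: 1227664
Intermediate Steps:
(p(-33) + 1073)² = ((2 - 1*(-33)) + 1073)² = ((2 + 33) + 1073)² = (35 + 1073)² = 1108² = 1227664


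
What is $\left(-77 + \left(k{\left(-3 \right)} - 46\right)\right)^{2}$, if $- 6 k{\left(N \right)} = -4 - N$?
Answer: $\frac{543169}{36} \approx 15088.0$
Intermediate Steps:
$k{\left(N \right)} = \frac{2}{3} + \frac{N}{6}$ ($k{\left(N \right)} = - \frac{-4 - N}{6} = \frac{2}{3} + \frac{N}{6}$)
$\left(-77 + \left(k{\left(-3 \right)} - 46\right)\right)^{2} = \left(-77 + \left(\left(\frac{2}{3} + \frac{1}{6} \left(-3\right)\right) - 46\right)\right)^{2} = \left(-77 + \left(\left(\frac{2}{3} - \frac{1}{2}\right) - 46\right)\right)^{2} = \left(-77 + \left(\frac{1}{6} - 46\right)\right)^{2} = \left(-77 - \frac{275}{6}\right)^{2} = \left(- \frac{737}{6}\right)^{2} = \frac{543169}{36}$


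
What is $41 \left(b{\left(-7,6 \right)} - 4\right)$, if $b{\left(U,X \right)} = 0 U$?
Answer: $-164$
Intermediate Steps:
$b{\left(U,X \right)} = 0$
$41 \left(b{\left(-7,6 \right)} - 4\right) = 41 \left(0 - 4\right) = 41 \left(-4\right) = -164$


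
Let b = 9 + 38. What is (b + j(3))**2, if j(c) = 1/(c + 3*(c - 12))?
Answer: 1270129/576 ≈ 2205.1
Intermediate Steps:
b = 47
j(c) = 1/(-36 + 4*c) (j(c) = 1/(c + 3*(-12 + c)) = 1/(c + (-36 + 3*c)) = 1/(-36 + 4*c))
(b + j(3))**2 = (47 + 1/(4*(-9 + 3)))**2 = (47 + (1/4)/(-6))**2 = (47 + (1/4)*(-1/6))**2 = (47 - 1/24)**2 = (1127/24)**2 = 1270129/576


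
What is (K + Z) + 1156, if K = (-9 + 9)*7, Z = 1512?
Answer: 2668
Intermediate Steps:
K = 0 (K = 0*7 = 0)
(K + Z) + 1156 = (0 + 1512) + 1156 = 1512 + 1156 = 2668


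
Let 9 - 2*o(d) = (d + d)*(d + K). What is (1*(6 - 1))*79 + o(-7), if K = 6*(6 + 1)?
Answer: 1289/2 ≈ 644.50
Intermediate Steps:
K = 42 (K = 6*7 = 42)
o(d) = 9/2 - d*(42 + d) (o(d) = 9/2 - (d + d)*(d + 42)/2 = 9/2 - 2*d*(42 + d)/2 = 9/2 - d*(42 + d))
(1*(6 - 1))*79 + o(-7) = (1*(6 - 1))*79 + (9/2 - 1*(-7)² - 42*(-7)) = (1*5)*79 + (9/2 - 1*49 + 294) = 5*79 + (9/2 - 49 + 294) = 395 + 499/2 = 1289/2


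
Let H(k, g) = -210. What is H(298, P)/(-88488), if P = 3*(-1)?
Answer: 35/14748 ≈ 0.0023732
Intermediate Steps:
P = -3
H(298, P)/(-88488) = -210/(-88488) = -210*(-1/88488) = 35/14748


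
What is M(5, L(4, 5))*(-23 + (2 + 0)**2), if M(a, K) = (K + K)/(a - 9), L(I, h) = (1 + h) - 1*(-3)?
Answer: 171/2 ≈ 85.500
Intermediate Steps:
L(I, h) = 4 + h (L(I, h) = (1 + h) + 3 = 4 + h)
M(a, K) = 2*K/(-9 + a) (M(a, K) = (2*K)/(-9 + a) = 2*K/(-9 + a))
M(5, L(4, 5))*(-23 + (2 + 0)**2) = (2*(4 + 5)/(-9 + 5))*(-23 + (2 + 0)**2) = (2*9/(-4))*(-23 + 2**2) = (2*9*(-1/4))*(-23 + 4) = -9/2*(-19) = 171/2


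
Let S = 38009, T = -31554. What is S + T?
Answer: 6455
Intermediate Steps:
S + T = 38009 - 31554 = 6455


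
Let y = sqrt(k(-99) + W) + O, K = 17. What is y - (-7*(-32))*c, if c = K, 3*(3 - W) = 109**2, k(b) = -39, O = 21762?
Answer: 17954 + I*sqrt(35967)/3 ≈ 17954.0 + 63.217*I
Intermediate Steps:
W = -11872/3 (W = 3 - 1/3*109**2 = 3 - 1/3*11881 = 3 - 11881/3 = -11872/3 ≈ -3957.3)
c = 17
y = 21762 + I*sqrt(35967)/3 (y = sqrt(-39 - 11872/3) + 21762 = sqrt(-11989/3) + 21762 = I*sqrt(35967)/3 + 21762 = 21762 + I*sqrt(35967)/3 ≈ 21762.0 + 63.217*I)
y - (-7*(-32))*c = (21762 + I*sqrt(35967)/3) - (-7*(-32))*17 = (21762 + I*sqrt(35967)/3) - 224*17 = (21762 + I*sqrt(35967)/3) - 1*3808 = (21762 + I*sqrt(35967)/3) - 3808 = 17954 + I*sqrt(35967)/3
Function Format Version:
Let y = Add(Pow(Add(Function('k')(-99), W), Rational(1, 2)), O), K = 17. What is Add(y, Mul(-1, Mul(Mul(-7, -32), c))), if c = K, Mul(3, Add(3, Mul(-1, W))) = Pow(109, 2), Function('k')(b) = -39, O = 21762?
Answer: Add(17954, Mul(Rational(1, 3), I, Pow(35967, Rational(1, 2)))) ≈ Add(17954., Mul(63.217, I))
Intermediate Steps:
W = Rational(-11872, 3) (W = Add(3, Mul(Rational(-1, 3), Pow(109, 2))) = Add(3, Mul(Rational(-1, 3), 11881)) = Add(3, Rational(-11881, 3)) = Rational(-11872, 3) ≈ -3957.3)
c = 17
y = Add(21762, Mul(Rational(1, 3), I, Pow(35967, Rational(1, 2)))) (y = Add(Pow(Add(-39, Rational(-11872, 3)), Rational(1, 2)), 21762) = Add(Pow(Rational(-11989, 3), Rational(1, 2)), 21762) = Add(Mul(Rational(1, 3), I, Pow(35967, Rational(1, 2))), 21762) = Add(21762, Mul(Rational(1, 3), I, Pow(35967, Rational(1, 2)))) ≈ Add(21762., Mul(63.217, I)))
Add(y, Mul(-1, Mul(Mul(-7, -32), c))) = Add(Add(21762, Mul(Rational(1, 3), I, Pow(35967, Rational(1, 2)))), Mul(-1, Mul(Mul(-7, -32), 17))) = Add(Add(21762, Mul(Rational(1, 3), I, Pow(35967, Rational(1, 2)))), Mul(-1, Mul(224, 17))) = Add(Add(21762, Mul(Rational(1, 3), I, Pow(35967, Rational(1, 2)))), Mul(-1, 3808)) = Add(Add(21762, Mul(Rational(1, 3), I, Pow(35967, Rational(1, 2)))), -3808) = Add(17954, Mul(Rational(1, 3), I, Pow(35967, Rational(1, 2))))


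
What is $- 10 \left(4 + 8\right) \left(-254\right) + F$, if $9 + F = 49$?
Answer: $30520$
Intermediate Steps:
$F = 40$ ($F = -9 + 49 = 40$)
$- 10 \left(4 + 8\right) \left(-254\right) + F = - 10 \left(4 + 8\right) \left(-254\right) + 40 = \left(-10\right) 12 \left(-254\right) + 40 = \left(-120\right) \left(-254\right) + 40 = 30480 + 40 = 30520$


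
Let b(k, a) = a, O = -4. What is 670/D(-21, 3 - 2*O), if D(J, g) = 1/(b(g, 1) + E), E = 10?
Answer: 7370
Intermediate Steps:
D(J, g) = 1/11 (D(J, g) = 1/(1 + 10) = 1/11)
670/D(-21, 3 - 2*O) = 670/(1/11) = 670*11 = 7370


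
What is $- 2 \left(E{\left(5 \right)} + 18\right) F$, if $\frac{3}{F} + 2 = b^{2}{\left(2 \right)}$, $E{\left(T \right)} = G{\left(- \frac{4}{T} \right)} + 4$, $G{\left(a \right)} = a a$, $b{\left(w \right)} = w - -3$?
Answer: $- \frac{3396}{575} \approx -5.9061$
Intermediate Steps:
$b{\left(w \right)} = 3 + w$ ($b{\left(w \right)} = w + 3 = 3 + w$)
$G{\left(a \right)} = a^{2}$
$E{\left(T \right)} = 4 + \frac{16}{T^{2}}$ ($E{\left(T \right)} = \left(- \frac{4}{T}\right)^{2} + 4 = \frac{16}{T^{2}} + 4 = 4 + \frac{16}{T^{2}}$)
$F = \frac{3}{23}$ ($F = \frac{3}{-2 + \left(3 + 2\right)^{2}} = \frac{3}{-2 + 5^{2}} = \frac{3}{-2 + 25} = \frac{3}{23} \approx 0.13043$)
$- 2 \left(E{\left(5 \right)} + 18\right) F = - 2 \left(\left(4 + \frac{16}{25}\right) + 18\right) \frac{3}{23} = - 2 \left(\frac{116}{25} + 18\right) \frac{3}{23} = \left(-2\right) \frac{566}{25} \cdot \frac{3}{23} = \left(- \frac{1132}{25}\right) \frac{3}{23} = - \frac{3396}{575}$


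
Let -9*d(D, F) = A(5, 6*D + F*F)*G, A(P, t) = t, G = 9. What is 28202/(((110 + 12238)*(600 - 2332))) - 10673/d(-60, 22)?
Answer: 28532142035/331494408 ≈ 86.071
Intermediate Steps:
d(D, F) = -F**2 - 6*D (d(D, F) = -(6*D + F*F)*9/9 = -(6*D + F**2)*9/9 = -(F**2 + 6*D)*9/9 = -(9*F**2 + 54*D)/9 = -F**2 - 6*D)
28202/(((110 + 12238)*(600 - 2332))) - 10673/d(-60, 22) = 28202/(((110 + 12238)*(600 - 2332))) - 10673/(-1*22**2 - 6*(-60)) = 28202/((12348*(-1732))) - 10673/(-1*484 + 360) = 28202/(-21386736) - 10673/(-484 + 360) = 28202*(-1/21386736) - 10673/(-124) = -14101/10693368 - 10673*(-1/124) = -14101/10693368 + 10673/124 = 28532142035/331494408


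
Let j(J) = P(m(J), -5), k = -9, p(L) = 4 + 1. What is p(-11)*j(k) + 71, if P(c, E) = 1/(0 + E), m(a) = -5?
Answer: 70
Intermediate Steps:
p(L) = 5
P(c, E) = 1/E
j(J) = -⅕ (j(J) = 1/(-5) = -⅕)
p(-11)*j(k) + 71 = 5*(-⅕) + 71 = -1 + 71 = 70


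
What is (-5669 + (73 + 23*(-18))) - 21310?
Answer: -27320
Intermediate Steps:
(-5669 + (73 + 23*(-18))) - 21310 = (-5669 + (73 - 414)) - 21310 = (-5669 - 341) - 21310 = -6010 - 21310 = -27320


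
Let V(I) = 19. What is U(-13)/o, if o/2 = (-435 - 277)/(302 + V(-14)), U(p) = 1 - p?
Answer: -2247/712 ≈ -3.1559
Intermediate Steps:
o = -1424/321 (o = 2*((-435 - 277)/(302 + 19)) = 2*(-712/321) = -1424/321 ≈ -4.4361)
U(-13)/o = (1 - 1*(-13))/(-1424/321) = (1 + 13)*(-321/1424) = 14*(-321/1424) = -2247/712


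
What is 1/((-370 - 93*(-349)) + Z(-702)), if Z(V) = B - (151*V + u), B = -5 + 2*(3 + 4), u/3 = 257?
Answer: 1/137327 ≈ 7.2819e-6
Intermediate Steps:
u = 771 (u = 3*257 = 771)
B = 9 (B = -5 + 2*7 = -5 + 14 = 9)
Z(V) = -762 - 151*V (Z(V) = 9 - (151*V + 771) = 9 - (771 + 151*V) = 9 + (-771 - 151*V) = -762 - 151*V)
1/((-370 - 93*(-349)) + Z(-702)) = 1/((-370 - 93*(-349)) + (-762 - 151*(-702))) = 1/((-370 + 32457) + (-762 + 106002)) = 1/(32087 + 105240) = 1/137327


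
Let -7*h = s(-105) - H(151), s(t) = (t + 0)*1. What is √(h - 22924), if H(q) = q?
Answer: 26*I*√1659/7 ≈ 151.29*I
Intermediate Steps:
s(t) = t (s(t) = t*1 = t)
h = 256/7 (h = -(-105 - 1*151)/7 = -(-105 - 151)/7 = -⅐*(-256) = 256/7 ≈ 36.571)
√(h - 22924) = √(256/7 - 22924) = √(-160212/7) = 26*I*√1659/7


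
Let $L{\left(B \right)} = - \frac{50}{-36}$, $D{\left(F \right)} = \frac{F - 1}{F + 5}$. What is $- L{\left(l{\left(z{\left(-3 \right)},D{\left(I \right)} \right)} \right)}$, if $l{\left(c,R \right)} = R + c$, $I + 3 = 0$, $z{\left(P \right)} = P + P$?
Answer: $- \frac{25}{18} \approx -1.3889$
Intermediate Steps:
$z{\left(P \right)} = 2 P$
$I = -3$ ($I = -3 + 0 = -3$)
$D{\left(F \right)} = \frac{-1 + F}{5 + F}$
$L{\left(B \right)} = \frac{25}{18}$ ($L{\left(B \right)} = \left(-50\right) \left(- \frac{1}{36}\right) = \frac{25}{18}$)
$- L{\left(l{\left(z{\left(-3 \right)},D{\left(I \right)} \right)} \right)} = \left(-1\right) \frac{25}{18} = - \frac{25}{18}$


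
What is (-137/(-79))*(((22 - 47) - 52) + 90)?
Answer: 1781/79 ≈ 22.544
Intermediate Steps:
(-137/(-79))*(((22 - 47) - 52) + 90) = (-137*(-1/79))*((-25 - 52) + 90) = 137*(-77 + 90)/79 = (137/79)*13 = 1781/79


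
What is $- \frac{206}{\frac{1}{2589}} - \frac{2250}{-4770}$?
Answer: $- \frac{28266677}{53} \approx -5.3333 \cdot 10^{5}$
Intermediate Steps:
$- \frac{206}{\frac{1}{2589}} - \frac{2250}{-4770} = - 206 \frac{1}{\frac{1}{2589}} - - \frac{25}{53} = \left(-206\right) 2589 + \frac{25}{53} = -533334 + \frac{25}{53} = - \frac{28266677}{53}$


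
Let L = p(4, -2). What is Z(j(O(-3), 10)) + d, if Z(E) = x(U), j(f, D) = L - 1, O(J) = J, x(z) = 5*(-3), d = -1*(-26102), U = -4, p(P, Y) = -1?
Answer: 26087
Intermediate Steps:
d = 26102
L = -1
x(z) = -15
j(f, D) = -2 (j(f, D) = -1 - 1 = -2)
Z(E) = -15
Z(j(O(-3), 10)) + d = -15 + 26102 = 26087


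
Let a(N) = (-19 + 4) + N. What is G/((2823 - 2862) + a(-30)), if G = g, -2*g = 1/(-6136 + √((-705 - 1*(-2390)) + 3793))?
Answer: -767/790545378 - √5478/6324363024 ≈ -9.8192e-7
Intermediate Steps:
a(N) = -15 + N
g = -1/(2*(-6136 + √5478)) (g = -1/(2*(-6136 + √((-705 - 1*(-2390)) + 3793))) = -1/(2*(-6136 + √((-705 + 2390) + 3793))) = -1/(2*(-6136 + √(1685 + 3793))) = -1/(2*(-6136 + √5478)) ≈ 8.2481e-5)
G = 1534/18822509 + √5478/75290036 ≈ 8.2481e-5
G/((2823 - 2862) + a(-30)) = (1534/18822509 + √5478/75290036)/((2823 - 2862) + (-15 - 30)) = (1534/18822509 + √5478/75290036)/(-39 - 45) = (1534/18822509 + √5478/75290036)/(-84) = (1534/18822509 + √5478/75290036)*(-1/84) = -767/790545378 - √5478/6324363024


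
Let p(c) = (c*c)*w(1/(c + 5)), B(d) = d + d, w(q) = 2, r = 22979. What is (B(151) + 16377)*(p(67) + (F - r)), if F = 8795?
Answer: -86830874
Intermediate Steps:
B(d) = 2*d
p(c) = 2*c² (p(c) = (c*c)*2 = c²*2 = 2*c²)
(B(151) + 16377)*(p(67) + (F - r)) = (2*151 + 16377)*(2*67² + (8795 - 1*22979)) = (302 + 16377)*(2*4489 + (8795 - 22979)) = 16679*(8978 - 14184) = 16679*(-5206) = -86830874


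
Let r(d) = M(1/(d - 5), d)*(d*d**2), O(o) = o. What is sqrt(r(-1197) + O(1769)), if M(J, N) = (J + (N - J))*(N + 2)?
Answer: I*sqrt(2453265248423026) ≈ 4.953e+7*I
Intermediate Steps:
M(J, N) = N*(2 + N)
r(d) = d**4*(2 + d) (r(d) = (d*(2 + d))*(d*d**2) = (d*(2 + d))*d**3 = d**4*(2 + d))
sqrt(r(-1197) + O(1769)) = sqrt((-1197)**4*(2 - 1197) + 1769) = sqrt(2052941630481*(-1195) + 1769) = sqrt(-2453265248424795 + 1769) = sqrt(-2453265248423026) = I*sqrt(2453265248423026)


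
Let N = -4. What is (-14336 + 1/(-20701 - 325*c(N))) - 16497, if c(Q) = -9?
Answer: -548087409/17776 ≈ -30833.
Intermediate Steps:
(-14336 + 1/(-20701 - 325*c(N))) - 16497 = (-14336 + 1/(-20701 - 325*(-9))) - 16497 = (-14336 + 1/(-20701 + 2925)) - 16497 = (-14336 + 1/(-17776)) - 16497 = (-14336 - 1/17776) - 16497 = -254836737/17776 - 16497 = -548087409/17776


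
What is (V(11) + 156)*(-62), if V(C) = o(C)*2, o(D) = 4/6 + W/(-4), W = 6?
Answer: -28706/3 ≈ -9568.7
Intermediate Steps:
o(D) = -5/6 (o(D) = 4/6 + 6/(-4) = 4*(1/6) + 6*(-1/4) = 2/3 - 3/2 = -5/6)
V(C) = -5/3 (V(C) = -5/6*2 = -5/3)
(V(11) + 156)*(-62) = (-5/3 + 156)*(-62) = (463/3)*(-62) = -28706/3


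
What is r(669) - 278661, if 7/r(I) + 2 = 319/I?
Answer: -283960242/1019 ≈ -2.7867e+5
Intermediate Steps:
r(I) = 7/(-2 + 319/I)
r(669) - 278661 = -7*669/(-319 + 2*669) - 278661 = -7*669/(-319 + 1338) - 278661 = -7*669/1019 - 278661 = -7*669*1/1019 - 278661 = -4683/1019 - 278661 = -283960242/1019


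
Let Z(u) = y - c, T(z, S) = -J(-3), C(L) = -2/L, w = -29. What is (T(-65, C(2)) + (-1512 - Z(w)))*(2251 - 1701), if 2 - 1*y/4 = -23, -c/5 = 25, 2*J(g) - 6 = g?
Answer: -956175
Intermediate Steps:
J(g) = 3 + g/2
c = -125 (c = -5*25 = -125)
y = 100 (y = 8 - 4*(-23) = 8 + 92 = 100)
T(z, S) = -3/2 (T(z, S) = -(3 + (1/2)*(-3)) = -(3 - 3/2) = -1*3/2 = -3/2)
Z(u) = 225 (Z(u) = 100 - 1*(-125) = 100 + 125 = 225)
(T(-65, C(2)) + (-1512 - Z(w)))*(2251 - 1701) = (-3/2 + (-1512 - 1*225))*(2251 - 1701) = (-3/2 + (-1512 - 225))*550 = (-3/2 - 1737)*550 = -3477/2*550 = -956175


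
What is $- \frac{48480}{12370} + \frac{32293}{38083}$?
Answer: $- \frac{144679943}{47108671} \approx -3.0712$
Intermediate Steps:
$- \frac{48480}{12370} + \frac{32293}{38083} = \left(-48480\right) \frac{1}{12370} + 32293 \cdot \frac{1}{38083} = - \frac{4848}{1237} + \frac{32293}{38083} = - \frac{144679943}{47108671}$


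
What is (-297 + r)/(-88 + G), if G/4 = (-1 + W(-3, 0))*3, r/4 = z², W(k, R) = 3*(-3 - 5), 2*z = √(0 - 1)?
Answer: 149/194 ≈ 0.76804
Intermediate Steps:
z = I/2 (z = √(0 - 1)/2 = √(-1)/2 = I/2 ≈ 0.5*I)
W(k, R) = -24 (W(k, R) = 3*(-8) = -24)
r = -1 (r = 4*(I/2)² = 4*(-¼) = -1)
G = -300 (G = 4*((-1 - 24)*3) = 4*(-25*3) = 4*(-75) = -300)
(-297 + r)/(-88 + G) = (-297 - 1)/(-88 - 300) = -298/(-388) = -298*(-1/388) = 149/194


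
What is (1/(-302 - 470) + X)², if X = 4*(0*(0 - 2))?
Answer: 1/595984 ≈ 1.6779e-6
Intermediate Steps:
X = 0 (X = 4*(0*(-2)) = 4*0 = 0)
(1/(-302 - 470) + X)² = (1/(-302 - 470) + 0)² = (1/(-772) + 0)² = (-1/772 + 0)² = (-1/772)² = 1/595984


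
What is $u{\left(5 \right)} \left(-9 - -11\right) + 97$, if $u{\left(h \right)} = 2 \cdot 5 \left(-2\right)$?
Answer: $57$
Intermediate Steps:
$u{\left(h \right)} = -20$ ($u{\left(h \right)} = 10 \left(-2\right) = -20$)
$u{\left(5 \right)} \left(-9 - -11\right) + 97 = - 20 \left(-9 - -11\right) + 97 = - 20 \left(-9 + 11\right) + 97 = \left(-20\right) 2 + 97 = -40 + 97 = 57$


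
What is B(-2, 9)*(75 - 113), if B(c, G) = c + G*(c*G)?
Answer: 6232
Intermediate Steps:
B(c, G) = c + c*G² (B(c, G) = c + G*(G*c) = c + c*G²)
B(-2, 9)*(75 - 113) = (-2*(1 + 9²))*(75 - 113) = -2*(1 + 81)*(-38) = -2*82*(-38) = -164*(-38) = 6232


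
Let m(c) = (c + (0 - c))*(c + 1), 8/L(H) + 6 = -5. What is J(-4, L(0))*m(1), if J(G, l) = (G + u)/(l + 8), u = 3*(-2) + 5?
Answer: 0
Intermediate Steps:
u = -1 (u = -6 + 5 = -1)
L(H) = -8/11 (L(H) = 8/(-6 - 5) = 8/(-11) = 8*(-1/11) = -8/11)
J(G, l) = (-1 + G)/(8 + l) (J(G, l) = (G - 1)/(l + 8) = (-1 + G)/(8 + l))
m(c) = 0 (m(c) = (c - c)*(1 + c) = 0*(1 + c) = 0)
J(-4, L(0))*m(1) = ((-1 - 4)/(8 - 8/11))*0 = (-5/(80/11))*0 = ((11/80)*(-5))*0 = -11/16*0 = 0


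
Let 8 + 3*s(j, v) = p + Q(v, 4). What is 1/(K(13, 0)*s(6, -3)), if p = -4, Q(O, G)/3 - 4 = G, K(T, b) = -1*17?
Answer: -1/68 ≈ -0.014706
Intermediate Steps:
K(T, b) = -17
Q(O, G) = 12 + 3*G
s(j, v) = 4 (s(j, v) = -8/3 + (-4 + (12 + 3*4))/3 = -8/3 + (-4 + (12 + 12))/3 = -8/3 + (-4 + 24)/3 = -8/3 + (1/3)*20 = -8/3 + 20/3 = 4)
1/(K(13, 0)*s(6, -3)) = 1/(-17*4) = 1/(-68) = -1/68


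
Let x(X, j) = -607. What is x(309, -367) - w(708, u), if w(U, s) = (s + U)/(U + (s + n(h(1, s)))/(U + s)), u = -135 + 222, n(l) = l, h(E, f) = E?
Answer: -342341461/562948 ≈ -608.12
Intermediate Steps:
u = 87
w(U, s) = (U + s)/(U + (1 + s)/(U + s)) (w(U, s) = (s + U)/(U + (s + 1)/(U + s)) = (U + s)/(U + (1 + s)/(U + s)))
x(309, -367) - w(708, u) = -607 - (708 + 87)**2/(1 + 87 + 708**2 + 708*87) = -607 - 795**2/(1 + 87 + 501264 + 61596) = -607 - 632025/562948 = -342341461/562948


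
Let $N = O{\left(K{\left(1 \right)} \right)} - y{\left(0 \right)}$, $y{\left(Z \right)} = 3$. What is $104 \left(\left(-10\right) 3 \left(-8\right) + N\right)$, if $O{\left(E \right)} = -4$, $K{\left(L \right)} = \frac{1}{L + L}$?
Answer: $24232$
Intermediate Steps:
$K{\left(L \right)} = \frac{1}{2 L}$
$N = -7$ ($N = -4 - 3 = -7$)
$104 \left(\left(-10\right) 3 \left(-8\right) + N\right) = 104 \left(\left(-10\right) 3 \left(-8\right) - 7\right) = 104 \left(\left(-30\right) \left(-8\right) - 7\right) = 104 \left(240 - 7\right) = 104 \cdot 233 = 24232$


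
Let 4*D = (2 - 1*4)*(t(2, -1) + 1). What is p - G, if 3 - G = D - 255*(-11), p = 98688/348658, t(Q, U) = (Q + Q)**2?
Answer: 974074811/348658 ≈ 2793.8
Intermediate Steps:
t(Q, U) = 4*Q**2 (t(Q, U) = (2*Q)**2 = 4*Q**2)
D = -17/2 (D = ((2 - 1*4)*(4*2**2 + 1))/4 = ((2 - 4)*(4*4 + 1))/4 = (-2*(16 + 1))/4 = (-2*17)/4 = (1/4)*(-34) = -17/2 ≈ -8.5000)
p = 49344/174329 (p = 98688*(1/348658) = 49344/174329 ≈ 0.28305)
G = -5587/2 (G = 3 - (-17/2 - 255*(-11)) = 3 - (-17/2 + 2805) = 3 - 1*5593/2 = 3 - 5593/2 = -5587/2 ≈ -2793.5)
p - G = 49344/174329 - 1*(-5587/2) = 49344/174329 + 5587/2 = 974074811/348658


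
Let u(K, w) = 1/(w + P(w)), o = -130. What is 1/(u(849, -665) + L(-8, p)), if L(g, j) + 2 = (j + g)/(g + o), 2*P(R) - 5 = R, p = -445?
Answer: 45770/58659 ≈ 0.78027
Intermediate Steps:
P(R) = 5/2 + R/2
u(K, w) = 1/(5/2 + 3*w/2) (u(K, w) = 1/(w + (5/2 + w/2)) = 1/(5/2 + 3*w/2))
L(g, j) = -2 + (g + j)/(-130 + g) (L(g, j) = -2 + (j + g)/(g - 130) = -2 + (g + j)/(-130 + g))
1/(u(849, -665) + L(-8, p)) = 1/(2/(5 + 3*(-665)) + (260 - 445 - 1*(-8))/(-130 - 8)) = 1/(2/(5 - 1995) + (260 - 445 + 8)/(-138)) = 1/(2/(-1990) - 1/138*(-177)) = 1/(2*(-1/1990) + 59/46) = 1/(-1/995 + 59/46) = 1/(58659/45770) = 45770/58659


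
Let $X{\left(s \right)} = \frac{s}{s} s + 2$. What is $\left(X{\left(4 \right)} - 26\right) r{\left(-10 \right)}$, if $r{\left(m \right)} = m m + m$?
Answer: $-1800$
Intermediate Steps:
$X{\left(s \right)} = 2 + s$ ($X{\left(s \right)} = 1 s + 2 = s + 2 = 2 + s$)
$r{\left(m \right)} = m + m^{2}$ ($r{\left(m \right)} = m^{2} + m = m + m^{2}$)
$\left(X{\left(4 \right)} - 26\right) r{\left(-10 \right)} = \left(\left(2 + 4\right) - 26\right) \left(- 10 \left(1 - 10\right)\right) = \left(6 - 26\right) \left(\left(-10\right) \left(-9\right)\right) = \left(-20\right) 90 = -1800$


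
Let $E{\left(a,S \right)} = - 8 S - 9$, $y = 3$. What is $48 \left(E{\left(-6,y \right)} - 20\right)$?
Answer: $-2544$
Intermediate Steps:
$E{\left(a,S \right)} = -9 - 8 S$
$48 \left(E{\left(-6,y \right)} - 20\right) = 48 \left(\left(-9 - 24\right) - 20\right) = 48 \left(-33 - 20\right) = 48 \left(-53\right) = -2544$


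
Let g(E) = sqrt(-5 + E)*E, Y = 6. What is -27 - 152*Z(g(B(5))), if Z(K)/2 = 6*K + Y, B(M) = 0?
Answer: -1851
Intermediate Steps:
g(E) = E*sqrt(-5 + E)
Z(K) = 12 + 12*K (Z(K) = 2*(6*K + 6) = 2*(6 + 6*K) = 12 + 12*K)
-27 - 152*Z(g(B(5))) = -27 - 152*(12 + 12*(0*sqrt(-5 + 0))) = -27 - 152*(12 + 12*(0*sqrt(-5))) = -27 - 152*(12 + 12*(0*(I*sqrt(5)))) = -27 - 152*(12 + 12*0) = -27 - 152*(12 + 0) = -27 - 152*12 = -27 - 1824 = -1851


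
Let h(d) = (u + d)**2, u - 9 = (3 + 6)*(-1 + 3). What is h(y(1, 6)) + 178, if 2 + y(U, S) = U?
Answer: 854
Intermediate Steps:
u = 27 (u = 9 + (3 + 6)*(-1 + 3) = 9 + 9*2 = 9 + 18 = 27)
y(U, S) = -2 + U
h(d) = (27 + d)**2
h(y(1, 6)) + 178 = (27 + (-2 + 1))**2 + 178 = (27 - 1)**2 + 178 = 26**2 + 178 = 676 + 178 = 854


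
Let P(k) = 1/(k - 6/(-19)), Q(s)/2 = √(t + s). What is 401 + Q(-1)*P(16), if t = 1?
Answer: 401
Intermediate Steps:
Q(s) = 2*√(1 + s)
P(k) = 1/(6/19 + k) (P(k) = 1/(k - 6*(-1/19)) = 1/(k + 6/19) = 1/(6/19 + k))
401 + Q(-1)*P(16) = 401 + (2*√(1 - 1))*(19/(6 + 19*16)) = 401 + (2*√0)*(19/(6 + 304)) = 401 + (2*0)*(19/310) = 401 + 0*(19*(1/310)) = 401 + 0*(19/310) = 401 + 0 = 401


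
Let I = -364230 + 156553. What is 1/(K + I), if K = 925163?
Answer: 1/717486 ≈ 1.3938e-6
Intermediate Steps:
I = -207677
1/(K + I) = 1/(925163 - 207677) = 1/717486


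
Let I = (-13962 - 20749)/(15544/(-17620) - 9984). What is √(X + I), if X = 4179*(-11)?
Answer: I*√88922144265729311354/43983406 ≈ 214.4*I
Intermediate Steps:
X = -45969
I = 152901955/43983406 (I = -34711/(15544*(-1/17620) - 9984) = -34711/(-3886/4405 - 9984) = -34711/(-43983406/4405) = -34711*(-4405/43983406) = 152901955/43983406 ≈ 3.4764)
√(X + I) = √(-45969 + 152901955/43983406) = √(-2021720288459/43983406) = I*√88922144265729311354/43983406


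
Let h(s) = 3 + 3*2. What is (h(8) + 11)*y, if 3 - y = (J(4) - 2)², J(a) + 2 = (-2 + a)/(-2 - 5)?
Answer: -15060/49 ≈ -307.35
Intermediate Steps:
J(a) = -12/7 - a/7 (J(a) = -2 + (-2 + a)/(-2 - 5) = -2 + (-2 + a)/(-7) = -2 + (-2 + a)*(-⅐) = -2 + (2/7 - a/7) = -12/7 - a/7)
h(s) = 9 (h(s) = 3 + 6 = 9)
y = -753/49 (y = 3 - ((-12/7 - ⅐*4) - 2)² = 3 - ((-12/7 - 4/7) - 2)² = 3 - (-16/7 - 2)² = 3 - (-30/7)² = 3 - 1*900/49 = 3 - 900/49 = -753/49 ≈ -15.367)
(h(8) + 11)*y = (9 + 11)*(-753/49) = 20*(-753/49) = -15060/49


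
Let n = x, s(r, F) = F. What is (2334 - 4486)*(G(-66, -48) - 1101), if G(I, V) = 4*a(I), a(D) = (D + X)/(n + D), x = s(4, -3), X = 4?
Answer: 162951592/69 ≈ 2.3616e+6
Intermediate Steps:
x = -3
n = -3
a(D) = (4 + D)/(-3 + D) (a(D) = (D + 4)/(-3 + D) = (4 + D)/(-3 + D))
G(I, V) = 4*(4 + I)/(-3 + I) (G(I, V) = 4*((4 + I)/(-3 + I)) = 4*(4 + I)/(-3 + I))
(2334 - 4486)*(G(-66, -48) - 1101) = (2334 - 4486)*(4*(4 - 66)/(-3 - 66) - 1101) = -2152*(4*(-62)/(-69) - 1101) = -2152*(4*(-1/69)*(-62) - 1101) = -2152*(248/69 - 1101) = -2152*(-75721/69) = 162951592/69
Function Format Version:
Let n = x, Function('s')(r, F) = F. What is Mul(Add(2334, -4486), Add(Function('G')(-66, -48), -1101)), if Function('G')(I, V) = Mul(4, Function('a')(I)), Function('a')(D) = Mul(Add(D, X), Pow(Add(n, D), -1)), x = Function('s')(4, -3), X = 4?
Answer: Rational(162951592, 69) ≈ 2.3616e+6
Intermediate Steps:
x = -3
n = -3
Function('a')(D) = Mul(Pow(Add(-3, D), -1), Add(4, D)) (Function('a')(D) = Mul(Add(D, 4), Pow(Add(-3, D), -1)) = Mul(Add(4, D), Pow(Add(-3, D), -1)) = Mul(Pow(Add(-3, D), -1), Add(4, D)))
Function('G')(I, V) = Mul(4, Pow(Add(-3, I), -1), Add(4, I)) (Function('G')(I, V) = Mul(4, Mul(Pow(Add(-3, I), -1), Add(4, I))) = Mul(4, Pow(Add(-3, I), -1), Add(4, I)))
Mul(Add(2334, -4486), Add(Function('G')(-66, -48), -1101)) = Mul(Add(2334, -4486), Add(Mul(4, Pow(Add(-3, -66), -1), Add(4, -66)), -1101)) = Mul(-2152, Add(Mul(4, Pow(-69, -1), -62), -1101)) = Mul(-2152, Add(Mul(4, Rational(-1, 69), -62), -1101)) = Mul(-2152, Add(Rational(248, 69), -1101)) = Mul(-2152, Rational(-75721, 69)) = Rational(162951592, 69)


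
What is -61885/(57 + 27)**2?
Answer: -61885/7056 ≈ -8.7706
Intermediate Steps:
-61885/(57 + 27)**2 = -61885/(84**2) = -61885/7056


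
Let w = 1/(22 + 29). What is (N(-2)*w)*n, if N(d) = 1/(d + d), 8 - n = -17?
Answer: -25/204 ≈ -0.12255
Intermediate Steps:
n = 25 (n = 8 - 1*(-17) = 8 + 17 = 25)
N(d) = 1/(2*d)
w = 1/51 ≈ 0.019608
(N(-2)*w)*n = (((½)/(-2))*(1/51))*25 = (((½)*(-½))*(1/51))*25 = -¼*1/51*25 = -1/204*25 = -25/204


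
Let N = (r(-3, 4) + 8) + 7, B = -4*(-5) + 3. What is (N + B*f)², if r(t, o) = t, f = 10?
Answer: 58564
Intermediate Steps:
B = 23 (B = 20 + 3 = 23)
N = 12 (N = (-3 + 8) + 7 = 5 + 7 = 12)
(N + B*f)² = (12 + 23*10)² = (12 + 230)² = 242² = 58564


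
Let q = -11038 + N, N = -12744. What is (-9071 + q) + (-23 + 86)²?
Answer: -28884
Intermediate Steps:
q = -23782 (q = -11038 - 12744 = -23782)
(-9071 + q) + (-23 + 86)² = (-9071 - 23782) + (-23 + 86)² = -32853 + 63² = -32853 + 3969 = -28884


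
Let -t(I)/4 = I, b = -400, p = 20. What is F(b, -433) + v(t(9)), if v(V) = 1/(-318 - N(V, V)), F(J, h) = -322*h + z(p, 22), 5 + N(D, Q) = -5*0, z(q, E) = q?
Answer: 43646597/313 ≈ 1.3945e+5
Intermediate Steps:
t(I) = -4*I
N(D, Q) = -5 (N(D, Q) = -5 - 5*0 = -5 + 0 = -5)
F(J, h) = 20 - 322*h (F(J, h) = -322*h + 20 = 20 - 322*h)
v(V) = -1/313 (v(V) = 1/(-318 - 1*(-5)) = 1/(-318 + 5) = 1/(-313) = -1/313)
F(b, -433) + v(t(9)) = (20 - 322*(-433)) - 1/313 = (20 + 139426) - 1/313 = 139446 - 1/313 = 43646597/313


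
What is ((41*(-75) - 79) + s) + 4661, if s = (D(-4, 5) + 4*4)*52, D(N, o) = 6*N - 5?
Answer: 831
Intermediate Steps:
D(N, o) = -5 + 6*N
s = -676 (s = ((-5 + 6*(-4)) + 4*4)*52 = ((-5 - 24) + 16)*52 = (-29 + 16)*52 = -13*52 = -676)
((41*(-75) - 79) + s) + 4661 = ((41*(-75) - 79) - 676) + 4661 = ((-3075 - 79) - 676) + 4661 = (-3154 - 676) + 4661 = -3830 + 4661 = 831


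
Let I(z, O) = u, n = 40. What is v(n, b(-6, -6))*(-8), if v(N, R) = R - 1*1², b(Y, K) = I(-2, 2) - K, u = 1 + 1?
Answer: -56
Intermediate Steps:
u = 2
I(z, O) = 2
b(Y, K) = 2 - K
v(N, R) = -1 + R (v(N, R) = R - 1*1 = R - 1 = -1 + R)
v(n, b(-6, -6))*(-8) = (-1 + (2 - 1*(-6)))*(-8) = (-1 + (2 + 6))*(-8) = (-1 + 8)*(-8) = 7*(-8) = -56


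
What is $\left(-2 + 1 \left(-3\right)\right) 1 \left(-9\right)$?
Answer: $45$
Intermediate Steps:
$\left(-2 + 1 \left(-3\right)\right) 1 \left(-9\right) = \left(-2 - 3\right) 1 \left(-9\right) = \left(-5\right) 1 \left(-9\right) = \left(-5\right) \left(-9\right) = 45$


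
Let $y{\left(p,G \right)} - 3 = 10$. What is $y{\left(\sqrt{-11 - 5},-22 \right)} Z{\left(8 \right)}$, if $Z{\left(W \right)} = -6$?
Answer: $-78$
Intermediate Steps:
$y{\left(p,G \right)} = 13$ ($y{\left(p,G \right)} = 3 + 10 = 13$)
$y{\left(\sqrt{-11 - 5},-22 \right)} Z{\left(8 \right)} = 13 \left(-6\right) = -78$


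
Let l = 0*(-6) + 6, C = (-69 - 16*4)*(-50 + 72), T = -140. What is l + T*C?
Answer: 409646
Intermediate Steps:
C = -2926 (C = (-69 - 64)*22 = -133*22 = -2926)
l = 6 (l = 0 + 6 = 6)
l + T*C = 6 - 140*(-2926) = 6 + 409640 = 409646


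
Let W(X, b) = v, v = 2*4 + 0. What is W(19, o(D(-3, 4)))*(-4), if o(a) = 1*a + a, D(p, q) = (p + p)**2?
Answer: -32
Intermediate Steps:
D(p, q) = 4*p**2 (D(p, q) = (2*p)**2 = 4*p**2)
o(a) = 2*a (o(a) = a + a = 2*a)
v = 8 (v = 8 + 0 = 8)
W(X, b) = 8
W(19, o(D(-3, 4)))*(-4) = 8*(-4) = -32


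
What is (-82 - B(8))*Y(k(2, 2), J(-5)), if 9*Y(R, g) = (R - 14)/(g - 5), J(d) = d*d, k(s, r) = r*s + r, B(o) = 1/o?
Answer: 73/20 ≈ 3.6500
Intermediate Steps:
k(s, r) = r + r*s
J(d) = d**2
Y(R, g) = (-14 + R)/(9*(-5 + g)) (Y(R, g) = ((R - 14)/(g - 5))/9 = ((-14 + R)/(-5 + g))/9 = (-14 + R)/(9*(-5 + g)))
(-82 - B(8))*Y(k(2, 2), J(-5)) = (-82 - 1/8)*((-14 + 2*(1 + 2))/(9*(-5 + (-5)**2))) = (-82 - 1*1/8)*((-14 + 2*3)/(9*(-5 + 25))) = (-82 - 1/8)*((1/9)*(-14 + 6)/20) = -73*(-8)/(8*20) = -657/8*(-2/45) = 73/20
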